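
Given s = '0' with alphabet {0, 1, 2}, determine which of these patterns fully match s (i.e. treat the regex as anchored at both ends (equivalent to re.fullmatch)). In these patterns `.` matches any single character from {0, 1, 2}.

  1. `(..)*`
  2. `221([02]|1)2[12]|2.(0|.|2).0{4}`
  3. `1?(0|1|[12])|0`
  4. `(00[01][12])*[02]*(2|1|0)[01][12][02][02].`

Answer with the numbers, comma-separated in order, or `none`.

3

1 → no match
2 → no match
3 → match
4 → no match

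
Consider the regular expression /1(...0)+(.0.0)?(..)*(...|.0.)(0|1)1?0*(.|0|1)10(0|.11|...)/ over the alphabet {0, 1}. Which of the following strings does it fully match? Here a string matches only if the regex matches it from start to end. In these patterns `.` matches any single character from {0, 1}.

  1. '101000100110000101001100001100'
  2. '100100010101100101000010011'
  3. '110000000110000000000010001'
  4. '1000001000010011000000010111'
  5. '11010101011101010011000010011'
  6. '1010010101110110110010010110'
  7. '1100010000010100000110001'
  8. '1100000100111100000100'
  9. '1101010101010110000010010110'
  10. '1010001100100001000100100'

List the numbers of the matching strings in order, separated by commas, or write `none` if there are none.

1, 2, 3, 4, 5, 6, 7, 8, 9, 10

1 → match
2 → match
3 → match
4 → match
5 → match
6 → match
7 → match
8 → match
9 → match
10 → match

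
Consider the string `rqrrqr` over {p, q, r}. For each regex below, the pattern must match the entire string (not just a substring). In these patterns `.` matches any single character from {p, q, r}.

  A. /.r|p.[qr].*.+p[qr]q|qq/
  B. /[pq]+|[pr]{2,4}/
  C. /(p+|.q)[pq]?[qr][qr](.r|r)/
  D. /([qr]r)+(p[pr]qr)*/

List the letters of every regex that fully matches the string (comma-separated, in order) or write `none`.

A → no match
B → no match
C → match
D → no match

C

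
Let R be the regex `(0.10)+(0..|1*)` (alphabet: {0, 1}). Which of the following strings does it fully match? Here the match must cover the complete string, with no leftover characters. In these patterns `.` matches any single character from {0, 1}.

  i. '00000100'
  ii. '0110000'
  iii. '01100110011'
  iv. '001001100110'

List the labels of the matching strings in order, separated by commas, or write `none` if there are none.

i → no match
ii → match
iii → match
iv → match

ii, iii, iv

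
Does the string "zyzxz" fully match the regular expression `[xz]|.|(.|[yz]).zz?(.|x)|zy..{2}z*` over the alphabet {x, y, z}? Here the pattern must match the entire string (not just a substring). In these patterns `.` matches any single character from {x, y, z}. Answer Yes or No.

Yes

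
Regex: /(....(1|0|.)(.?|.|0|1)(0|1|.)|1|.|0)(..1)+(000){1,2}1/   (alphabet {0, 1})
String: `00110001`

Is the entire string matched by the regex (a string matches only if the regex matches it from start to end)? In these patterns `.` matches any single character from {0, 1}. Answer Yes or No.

Yes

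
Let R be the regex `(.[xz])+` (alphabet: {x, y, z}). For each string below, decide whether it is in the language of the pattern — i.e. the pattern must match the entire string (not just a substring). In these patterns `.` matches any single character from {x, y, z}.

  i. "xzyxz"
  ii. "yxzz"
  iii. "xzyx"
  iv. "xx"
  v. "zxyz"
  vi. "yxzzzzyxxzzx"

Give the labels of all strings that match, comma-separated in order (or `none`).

ii, iii, iv, v, vi

i. "xzyxz" → no match
ii. "yxzz" → match
iii. "xzyx" → match
iv. "xx" → match
v. "zxyz" → match
vi. "yxzzzzyxxzzx" → match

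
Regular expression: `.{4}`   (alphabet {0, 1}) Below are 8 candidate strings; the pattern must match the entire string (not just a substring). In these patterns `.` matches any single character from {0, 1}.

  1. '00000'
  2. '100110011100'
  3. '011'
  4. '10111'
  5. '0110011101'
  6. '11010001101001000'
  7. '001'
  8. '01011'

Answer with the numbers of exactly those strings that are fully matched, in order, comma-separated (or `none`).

none

1 → no match
2 → no match
3 → no match
4 → no match
5 → no match
6 → no match
7 → no match
8 → no match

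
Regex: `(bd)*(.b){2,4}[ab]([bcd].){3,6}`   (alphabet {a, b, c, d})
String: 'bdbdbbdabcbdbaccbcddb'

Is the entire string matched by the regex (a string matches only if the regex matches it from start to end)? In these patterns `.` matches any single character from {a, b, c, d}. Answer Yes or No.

No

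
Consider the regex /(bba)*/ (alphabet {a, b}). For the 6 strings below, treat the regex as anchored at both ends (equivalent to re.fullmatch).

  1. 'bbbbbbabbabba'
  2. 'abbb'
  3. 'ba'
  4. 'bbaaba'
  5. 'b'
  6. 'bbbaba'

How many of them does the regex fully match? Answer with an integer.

0

1 → no match
2 → no match
3 → no match
4 → no match
5 → no match
6 → no match
Total matched: 0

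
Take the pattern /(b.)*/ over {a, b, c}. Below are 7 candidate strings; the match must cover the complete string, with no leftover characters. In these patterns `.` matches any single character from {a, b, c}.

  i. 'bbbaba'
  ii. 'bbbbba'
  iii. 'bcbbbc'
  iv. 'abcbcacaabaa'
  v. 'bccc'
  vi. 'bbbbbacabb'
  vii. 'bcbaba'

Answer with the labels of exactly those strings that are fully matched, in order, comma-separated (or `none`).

i → match
ii → match
iii → match
iv → no match
v → no match
vi → no match
vii → match

i, ii, iii, vii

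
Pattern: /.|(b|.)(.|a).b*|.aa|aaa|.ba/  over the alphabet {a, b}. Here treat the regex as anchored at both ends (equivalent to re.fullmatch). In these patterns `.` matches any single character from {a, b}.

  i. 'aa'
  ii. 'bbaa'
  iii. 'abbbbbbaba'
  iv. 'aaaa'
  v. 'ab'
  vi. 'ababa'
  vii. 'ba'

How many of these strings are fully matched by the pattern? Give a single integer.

0

i → no match
ii → no match
iii → no match
iv → no match
v → no match
vi → no match
vii → no match
Total matched: 0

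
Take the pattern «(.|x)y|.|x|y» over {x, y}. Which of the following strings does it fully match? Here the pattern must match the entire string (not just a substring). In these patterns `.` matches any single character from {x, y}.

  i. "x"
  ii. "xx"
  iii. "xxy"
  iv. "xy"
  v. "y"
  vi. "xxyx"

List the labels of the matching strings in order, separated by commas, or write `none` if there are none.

i → match
ii → no match
iii → no match
iv → match
v → match
vi → no match

i, iv, v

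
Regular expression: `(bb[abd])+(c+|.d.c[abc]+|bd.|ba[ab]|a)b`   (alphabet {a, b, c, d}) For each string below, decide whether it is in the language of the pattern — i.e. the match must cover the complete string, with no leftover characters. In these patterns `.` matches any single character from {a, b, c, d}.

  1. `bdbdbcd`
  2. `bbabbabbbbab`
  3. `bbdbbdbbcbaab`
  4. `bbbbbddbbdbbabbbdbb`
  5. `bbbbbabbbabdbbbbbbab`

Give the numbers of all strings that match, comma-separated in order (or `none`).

none

1 → no match — must start with `bb`
2 → no match
3 → no match
4 → no match
5 → no match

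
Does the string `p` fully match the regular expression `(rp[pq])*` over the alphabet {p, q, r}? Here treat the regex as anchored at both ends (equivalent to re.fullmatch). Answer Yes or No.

No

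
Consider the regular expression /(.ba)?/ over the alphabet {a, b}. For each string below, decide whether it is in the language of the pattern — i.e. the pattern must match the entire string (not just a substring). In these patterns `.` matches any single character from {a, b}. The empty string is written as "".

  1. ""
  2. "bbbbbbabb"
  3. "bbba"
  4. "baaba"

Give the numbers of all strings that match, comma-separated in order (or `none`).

1

1 → match
2 → no match
3 → no match
4 → no match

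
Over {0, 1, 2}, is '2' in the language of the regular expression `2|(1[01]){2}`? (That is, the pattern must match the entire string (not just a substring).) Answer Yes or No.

Yes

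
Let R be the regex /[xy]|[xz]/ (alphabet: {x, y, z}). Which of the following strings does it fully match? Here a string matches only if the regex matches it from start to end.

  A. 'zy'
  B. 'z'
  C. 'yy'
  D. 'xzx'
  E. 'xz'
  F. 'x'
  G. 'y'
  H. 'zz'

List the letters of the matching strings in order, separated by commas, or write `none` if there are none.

A → no match
B → match
C → no match
D → no match
E → no match
F → match
G → match
H → no match

B, F, G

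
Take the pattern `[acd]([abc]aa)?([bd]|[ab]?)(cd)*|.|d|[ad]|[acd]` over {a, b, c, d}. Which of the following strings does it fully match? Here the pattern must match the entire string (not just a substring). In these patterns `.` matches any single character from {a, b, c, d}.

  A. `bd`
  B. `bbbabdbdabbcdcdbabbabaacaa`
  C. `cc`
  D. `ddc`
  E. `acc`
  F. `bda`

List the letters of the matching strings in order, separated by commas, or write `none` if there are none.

A. `bd` → no match
B → no match
C. `cc` → no match
D. `ddc` → no match
E. `acc` → no match
F. `bda` → no match

none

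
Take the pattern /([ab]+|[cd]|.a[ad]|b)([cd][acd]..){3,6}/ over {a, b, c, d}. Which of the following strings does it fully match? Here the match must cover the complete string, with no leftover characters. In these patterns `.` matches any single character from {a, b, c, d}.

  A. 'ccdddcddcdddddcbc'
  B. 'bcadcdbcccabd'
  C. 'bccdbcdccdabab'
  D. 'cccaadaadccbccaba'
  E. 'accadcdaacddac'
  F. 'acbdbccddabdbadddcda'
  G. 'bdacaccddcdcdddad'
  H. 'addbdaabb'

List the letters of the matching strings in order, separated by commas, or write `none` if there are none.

A, D, G

A → match
B → no match
C → no match
D → match
E → no match
F → no match
G → match
H. 'addbdaabb' → no match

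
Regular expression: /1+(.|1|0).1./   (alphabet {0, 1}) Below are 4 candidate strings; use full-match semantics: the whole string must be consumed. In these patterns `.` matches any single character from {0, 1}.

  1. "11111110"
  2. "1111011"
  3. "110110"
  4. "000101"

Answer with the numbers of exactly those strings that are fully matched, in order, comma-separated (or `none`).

1, 2, 3

1 → match
2 → match
3 → match
4 → no match — must start with "1"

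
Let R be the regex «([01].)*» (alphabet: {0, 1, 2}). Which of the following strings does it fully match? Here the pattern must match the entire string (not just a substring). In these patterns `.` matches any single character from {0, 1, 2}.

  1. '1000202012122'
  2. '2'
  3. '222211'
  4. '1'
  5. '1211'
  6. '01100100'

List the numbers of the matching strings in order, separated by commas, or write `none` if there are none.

1 → no match
2. '2' → no match
3. '222211' → no match
4. '1' → no match
5. '1211' → match
6. '01100100' → match

5, 6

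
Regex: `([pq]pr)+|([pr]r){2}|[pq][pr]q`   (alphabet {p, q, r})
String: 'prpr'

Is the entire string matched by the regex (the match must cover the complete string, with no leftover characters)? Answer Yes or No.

Yes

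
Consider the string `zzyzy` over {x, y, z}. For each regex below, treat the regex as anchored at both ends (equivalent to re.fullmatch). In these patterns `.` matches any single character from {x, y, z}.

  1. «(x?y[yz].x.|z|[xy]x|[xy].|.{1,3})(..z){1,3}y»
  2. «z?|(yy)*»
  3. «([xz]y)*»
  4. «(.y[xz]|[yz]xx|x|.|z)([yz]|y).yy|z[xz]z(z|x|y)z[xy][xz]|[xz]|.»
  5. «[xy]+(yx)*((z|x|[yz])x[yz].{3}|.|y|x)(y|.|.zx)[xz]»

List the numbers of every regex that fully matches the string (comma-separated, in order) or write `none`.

1

1 → match
2 → no match
3 → no match
4 → no match
5 → no match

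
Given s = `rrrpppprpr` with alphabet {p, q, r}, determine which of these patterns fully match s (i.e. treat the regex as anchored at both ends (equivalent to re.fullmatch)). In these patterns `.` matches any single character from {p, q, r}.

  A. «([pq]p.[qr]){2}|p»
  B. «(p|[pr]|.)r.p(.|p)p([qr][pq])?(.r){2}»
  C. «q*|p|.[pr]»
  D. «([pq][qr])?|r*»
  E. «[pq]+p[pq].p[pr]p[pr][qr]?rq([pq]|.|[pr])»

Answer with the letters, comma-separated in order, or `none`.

A → no match
B → match
C → no match
D → no match
E → no match

B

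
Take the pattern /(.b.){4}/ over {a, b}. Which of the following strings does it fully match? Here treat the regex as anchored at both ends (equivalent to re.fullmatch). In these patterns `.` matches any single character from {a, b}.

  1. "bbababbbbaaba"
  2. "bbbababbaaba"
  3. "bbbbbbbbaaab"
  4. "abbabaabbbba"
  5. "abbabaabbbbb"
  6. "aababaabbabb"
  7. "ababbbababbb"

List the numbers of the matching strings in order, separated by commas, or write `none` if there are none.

2, 4, 5, 7

1 → no match
2 → match
3 → no match
4 → match
5 → match
6 → no match
7 → match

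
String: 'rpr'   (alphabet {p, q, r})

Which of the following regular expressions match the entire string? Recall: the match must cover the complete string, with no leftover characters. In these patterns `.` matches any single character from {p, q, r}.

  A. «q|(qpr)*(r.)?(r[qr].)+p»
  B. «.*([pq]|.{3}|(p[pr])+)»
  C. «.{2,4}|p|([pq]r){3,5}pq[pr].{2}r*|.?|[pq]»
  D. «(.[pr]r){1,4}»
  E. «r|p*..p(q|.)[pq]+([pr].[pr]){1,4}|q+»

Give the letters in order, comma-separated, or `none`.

A → no match
B → match
C → match
D → match
E → no match

B, C, D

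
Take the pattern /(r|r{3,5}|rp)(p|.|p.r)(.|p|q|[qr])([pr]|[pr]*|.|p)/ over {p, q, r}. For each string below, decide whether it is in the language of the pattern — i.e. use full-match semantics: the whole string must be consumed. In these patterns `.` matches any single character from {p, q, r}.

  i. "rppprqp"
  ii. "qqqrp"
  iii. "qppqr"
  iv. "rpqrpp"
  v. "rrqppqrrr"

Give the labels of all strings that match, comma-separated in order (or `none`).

i → match
ii → no match
iii → no match
iv → match
v → no match

i, iv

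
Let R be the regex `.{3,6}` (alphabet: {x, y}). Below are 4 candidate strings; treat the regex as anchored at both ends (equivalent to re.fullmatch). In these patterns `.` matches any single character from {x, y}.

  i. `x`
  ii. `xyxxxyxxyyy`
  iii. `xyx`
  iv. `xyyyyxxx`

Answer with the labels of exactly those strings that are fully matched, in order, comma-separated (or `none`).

i → no match
ii → no match
iii → match
iv → no match

iii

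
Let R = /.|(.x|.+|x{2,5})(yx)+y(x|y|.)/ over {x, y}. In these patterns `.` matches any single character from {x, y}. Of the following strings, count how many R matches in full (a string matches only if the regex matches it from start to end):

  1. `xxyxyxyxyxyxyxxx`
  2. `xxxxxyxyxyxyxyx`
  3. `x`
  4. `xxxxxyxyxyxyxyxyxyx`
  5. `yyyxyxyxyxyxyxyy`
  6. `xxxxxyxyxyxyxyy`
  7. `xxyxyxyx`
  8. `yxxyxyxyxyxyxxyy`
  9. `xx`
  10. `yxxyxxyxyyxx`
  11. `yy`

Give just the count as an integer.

6

1 → no match
2 → match
3. `x` → match
4 → match
5 → match
6 → match
7. `xxyxyxyx` → match
8 → no match
9. `xx` → no match
10. `yxxyxxyxyyxx` → no match
11. `yy` → no match
Total matched: 6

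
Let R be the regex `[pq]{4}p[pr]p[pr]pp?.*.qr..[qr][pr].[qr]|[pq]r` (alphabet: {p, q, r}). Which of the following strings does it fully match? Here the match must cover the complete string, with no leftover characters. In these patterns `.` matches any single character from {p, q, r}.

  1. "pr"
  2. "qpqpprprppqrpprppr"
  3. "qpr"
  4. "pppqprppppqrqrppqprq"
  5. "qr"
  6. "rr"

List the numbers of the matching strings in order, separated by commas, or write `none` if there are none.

1 → match
2 → match
3 → no match
4 → match
5 → match
6 → no match

1, 2, 4, 5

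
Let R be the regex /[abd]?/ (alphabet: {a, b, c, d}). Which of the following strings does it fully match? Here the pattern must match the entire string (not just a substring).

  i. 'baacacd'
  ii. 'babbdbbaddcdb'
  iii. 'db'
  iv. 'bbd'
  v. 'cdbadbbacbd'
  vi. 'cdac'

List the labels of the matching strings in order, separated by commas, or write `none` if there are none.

none

i → no match
ii → no match
iii → no match
iv → no match
v → no match
vi → no match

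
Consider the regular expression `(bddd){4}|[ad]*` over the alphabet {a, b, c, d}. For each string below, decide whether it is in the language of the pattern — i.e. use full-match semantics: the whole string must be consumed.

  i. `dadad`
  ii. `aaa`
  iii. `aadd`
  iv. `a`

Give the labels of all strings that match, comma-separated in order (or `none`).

i → match
ii → match
iii → match
iv → match

i, ii, iii, iv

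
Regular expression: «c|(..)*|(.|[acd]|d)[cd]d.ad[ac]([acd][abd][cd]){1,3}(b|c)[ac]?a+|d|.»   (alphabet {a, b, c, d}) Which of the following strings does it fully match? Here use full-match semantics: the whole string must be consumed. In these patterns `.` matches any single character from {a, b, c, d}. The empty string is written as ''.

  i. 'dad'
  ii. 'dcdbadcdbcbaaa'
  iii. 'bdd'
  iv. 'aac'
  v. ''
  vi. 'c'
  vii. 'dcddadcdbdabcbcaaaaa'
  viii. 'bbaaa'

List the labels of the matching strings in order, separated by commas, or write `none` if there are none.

i. 'dad' → no match
ii → match
iii. 'bdd' → no match
iv. 'aac' → no match
v. '' → match
vi. 'c' → match
vii → match
viii. 'bbaaa' → no match

ii, v, vi, vii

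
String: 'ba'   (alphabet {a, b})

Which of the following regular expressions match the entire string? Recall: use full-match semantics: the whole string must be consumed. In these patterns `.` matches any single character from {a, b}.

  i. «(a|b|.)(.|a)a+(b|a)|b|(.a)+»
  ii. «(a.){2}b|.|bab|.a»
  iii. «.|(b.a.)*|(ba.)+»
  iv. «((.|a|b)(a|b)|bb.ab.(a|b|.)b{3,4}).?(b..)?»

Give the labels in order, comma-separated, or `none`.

i, ii, iv

i → match
ii → match
iii → no match
iv → match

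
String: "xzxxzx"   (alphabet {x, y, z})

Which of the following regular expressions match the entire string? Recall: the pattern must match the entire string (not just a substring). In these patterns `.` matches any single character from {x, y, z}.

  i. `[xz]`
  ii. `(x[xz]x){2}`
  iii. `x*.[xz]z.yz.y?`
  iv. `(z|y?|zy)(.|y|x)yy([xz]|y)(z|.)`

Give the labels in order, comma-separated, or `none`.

i → no match
ii → match
iii → no match
iv → no match

ii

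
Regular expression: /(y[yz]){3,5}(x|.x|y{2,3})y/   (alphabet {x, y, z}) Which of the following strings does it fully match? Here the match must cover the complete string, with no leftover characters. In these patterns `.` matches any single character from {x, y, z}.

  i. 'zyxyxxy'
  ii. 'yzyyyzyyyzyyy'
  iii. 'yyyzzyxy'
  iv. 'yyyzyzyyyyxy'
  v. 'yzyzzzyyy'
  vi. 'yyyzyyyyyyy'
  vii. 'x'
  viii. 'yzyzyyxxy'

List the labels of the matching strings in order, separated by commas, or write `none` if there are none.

ii, iv, vi, viii

i → no match — must start with 'y'
ii → match
iii → no match
iv → match
v → no match
vi → match
vii → no match — must start with 'y'
viii → match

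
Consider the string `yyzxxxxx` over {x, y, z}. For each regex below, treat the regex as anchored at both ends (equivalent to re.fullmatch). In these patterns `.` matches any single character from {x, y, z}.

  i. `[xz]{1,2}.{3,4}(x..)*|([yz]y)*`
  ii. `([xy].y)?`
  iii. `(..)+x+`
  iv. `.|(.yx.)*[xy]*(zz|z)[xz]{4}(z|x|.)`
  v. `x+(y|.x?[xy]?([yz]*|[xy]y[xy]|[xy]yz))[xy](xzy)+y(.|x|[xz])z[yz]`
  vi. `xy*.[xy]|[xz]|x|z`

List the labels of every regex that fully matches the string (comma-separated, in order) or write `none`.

iii, iv

i → no match
ii → no match
iii → match
iv → match
v → no match — must start with `x`
vi → no match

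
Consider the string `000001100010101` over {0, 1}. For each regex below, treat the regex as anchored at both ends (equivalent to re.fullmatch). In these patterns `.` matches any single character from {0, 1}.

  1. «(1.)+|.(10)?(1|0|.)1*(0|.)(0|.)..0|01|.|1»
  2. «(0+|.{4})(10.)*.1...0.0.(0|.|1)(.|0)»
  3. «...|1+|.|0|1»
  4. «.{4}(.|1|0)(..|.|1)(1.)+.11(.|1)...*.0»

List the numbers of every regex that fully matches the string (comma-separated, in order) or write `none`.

1 → no match
2 → match
3 → no match
4 → no match — must end with `0`

2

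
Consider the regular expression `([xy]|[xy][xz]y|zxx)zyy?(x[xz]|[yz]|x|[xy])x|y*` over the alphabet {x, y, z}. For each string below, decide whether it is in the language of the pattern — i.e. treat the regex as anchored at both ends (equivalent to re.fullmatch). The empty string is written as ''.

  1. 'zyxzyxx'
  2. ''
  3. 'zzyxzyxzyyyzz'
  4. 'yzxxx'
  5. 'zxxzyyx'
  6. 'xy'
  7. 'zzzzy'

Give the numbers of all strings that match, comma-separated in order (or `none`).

1. 'zyxzyxx' → no match
2. '' → match
3 → no match
4. 'yzxxx' → no match
5. 'zxxzyyx' → match
6. 'xy' → no match
7. 'zzzzy' → no match

2, 5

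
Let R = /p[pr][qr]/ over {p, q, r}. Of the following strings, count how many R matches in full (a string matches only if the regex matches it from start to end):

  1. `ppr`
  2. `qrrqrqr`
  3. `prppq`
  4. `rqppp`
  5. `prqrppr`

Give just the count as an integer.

1. `ppr` → match
2. `qrrqrqr` → no match — must start with `p`
3. `prppq` → no match
4. `rqppp` → no match — must start with `p`
5. `prqrppr` → no match
Total matched: 1

1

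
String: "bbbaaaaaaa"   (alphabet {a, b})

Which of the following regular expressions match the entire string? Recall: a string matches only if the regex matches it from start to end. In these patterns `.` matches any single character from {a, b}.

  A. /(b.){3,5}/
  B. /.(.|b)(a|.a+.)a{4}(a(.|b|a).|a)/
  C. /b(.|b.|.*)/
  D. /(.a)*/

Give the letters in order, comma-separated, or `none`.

A → no match
B → match
C → match
D → no match

B, C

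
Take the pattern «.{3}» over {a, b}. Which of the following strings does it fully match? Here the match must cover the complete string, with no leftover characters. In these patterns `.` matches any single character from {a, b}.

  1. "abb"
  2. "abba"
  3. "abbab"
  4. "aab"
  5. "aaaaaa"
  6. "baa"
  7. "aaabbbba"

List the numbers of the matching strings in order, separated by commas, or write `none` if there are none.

1, 4, 6

1 → match
2 → no match
3 → no match
4 → match
5 → no match
6 → match
7 → no match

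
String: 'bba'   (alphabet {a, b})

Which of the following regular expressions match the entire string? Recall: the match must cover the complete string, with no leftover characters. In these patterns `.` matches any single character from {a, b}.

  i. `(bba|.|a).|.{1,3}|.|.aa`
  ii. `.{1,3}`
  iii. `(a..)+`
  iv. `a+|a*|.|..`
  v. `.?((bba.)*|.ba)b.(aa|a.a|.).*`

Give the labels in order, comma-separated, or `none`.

i → match
ii → match
iii → no match — must start with 'a'
iv → no match
v → match

i, ii, v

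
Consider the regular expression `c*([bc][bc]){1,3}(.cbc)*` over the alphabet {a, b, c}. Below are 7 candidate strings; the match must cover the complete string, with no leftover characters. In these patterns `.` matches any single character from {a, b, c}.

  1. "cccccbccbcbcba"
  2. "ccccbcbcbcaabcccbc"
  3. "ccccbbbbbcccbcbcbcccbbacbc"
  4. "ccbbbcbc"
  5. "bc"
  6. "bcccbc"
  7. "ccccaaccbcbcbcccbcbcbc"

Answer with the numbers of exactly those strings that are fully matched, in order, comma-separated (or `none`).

1 → no match
2 → no match
3 → no match
4. "ccbbbcbc" → match
5. "bc" → match
6. "bcccbc" → match
7 → no match

4, 5, 6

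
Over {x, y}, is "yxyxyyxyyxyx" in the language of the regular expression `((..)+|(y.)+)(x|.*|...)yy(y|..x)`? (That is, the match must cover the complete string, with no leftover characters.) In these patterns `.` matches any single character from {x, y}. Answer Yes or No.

Yes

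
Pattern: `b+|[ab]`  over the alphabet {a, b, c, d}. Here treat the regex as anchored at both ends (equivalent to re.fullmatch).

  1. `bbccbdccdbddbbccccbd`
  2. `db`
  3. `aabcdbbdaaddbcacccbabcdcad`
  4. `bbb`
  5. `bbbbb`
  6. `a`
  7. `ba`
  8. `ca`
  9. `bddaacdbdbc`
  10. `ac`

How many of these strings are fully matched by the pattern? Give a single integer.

1 → no match
2. `db` → no match
3 → no match
4. `bbb` → match
5. `bbbbb` → match
6. `a` → match
7. `ba` → no match
8. `ca` → no match
9. `bddaacdbdbc` → no match
10. `ac` → no match
Total matched: 3

3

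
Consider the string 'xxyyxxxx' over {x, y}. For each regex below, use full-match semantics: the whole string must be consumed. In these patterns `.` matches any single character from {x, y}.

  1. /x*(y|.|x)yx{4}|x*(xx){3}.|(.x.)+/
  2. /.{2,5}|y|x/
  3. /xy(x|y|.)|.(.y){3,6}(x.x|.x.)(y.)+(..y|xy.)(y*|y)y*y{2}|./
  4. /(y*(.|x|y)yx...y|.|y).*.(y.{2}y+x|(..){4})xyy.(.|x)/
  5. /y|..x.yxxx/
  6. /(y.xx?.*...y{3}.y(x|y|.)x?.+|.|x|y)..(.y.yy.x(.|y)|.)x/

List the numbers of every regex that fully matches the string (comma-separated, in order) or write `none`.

1

1 → match
2 → no match
3 → no match
4 → no match
5 → no match
6 → no match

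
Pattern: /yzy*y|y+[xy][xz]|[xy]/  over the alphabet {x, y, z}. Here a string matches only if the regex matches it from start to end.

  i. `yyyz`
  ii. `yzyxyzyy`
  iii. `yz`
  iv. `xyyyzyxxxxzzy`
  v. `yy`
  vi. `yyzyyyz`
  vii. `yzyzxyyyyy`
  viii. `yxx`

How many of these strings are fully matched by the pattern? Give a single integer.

i → match
ii → no match
iii → no match
iv → no match
v → no match
vi → no match
vii → no match
viii → match
Total matched: 2

2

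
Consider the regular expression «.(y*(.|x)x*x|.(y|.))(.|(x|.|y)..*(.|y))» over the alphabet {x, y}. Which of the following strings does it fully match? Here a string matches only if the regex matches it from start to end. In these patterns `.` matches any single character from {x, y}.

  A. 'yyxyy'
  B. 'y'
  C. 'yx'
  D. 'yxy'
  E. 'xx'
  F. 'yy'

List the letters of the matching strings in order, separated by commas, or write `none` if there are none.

none

A → no match
B → no match
C → no match
D → no match
E → no match
F → no match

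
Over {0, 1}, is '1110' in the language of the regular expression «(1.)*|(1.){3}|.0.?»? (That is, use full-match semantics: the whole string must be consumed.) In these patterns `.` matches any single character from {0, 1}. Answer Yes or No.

Yes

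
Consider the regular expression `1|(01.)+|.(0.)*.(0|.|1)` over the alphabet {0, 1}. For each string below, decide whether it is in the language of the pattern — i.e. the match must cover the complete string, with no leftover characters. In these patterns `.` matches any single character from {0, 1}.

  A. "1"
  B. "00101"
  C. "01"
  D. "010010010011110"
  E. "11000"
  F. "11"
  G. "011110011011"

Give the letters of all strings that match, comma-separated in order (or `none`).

A → match
B → match
C → no match
D → no match
E → no match
F → no match
G → no match

A, B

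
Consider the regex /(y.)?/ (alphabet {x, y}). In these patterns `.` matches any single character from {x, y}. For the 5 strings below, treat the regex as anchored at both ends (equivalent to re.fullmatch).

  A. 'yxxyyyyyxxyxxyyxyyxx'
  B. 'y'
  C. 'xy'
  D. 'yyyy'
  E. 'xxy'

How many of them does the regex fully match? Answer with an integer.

0

A → no match
B. 'y' → no match
C. 'xy' → no match
D. 'yyyy' → no match
E. 'xxy' → no match
Total matched: 0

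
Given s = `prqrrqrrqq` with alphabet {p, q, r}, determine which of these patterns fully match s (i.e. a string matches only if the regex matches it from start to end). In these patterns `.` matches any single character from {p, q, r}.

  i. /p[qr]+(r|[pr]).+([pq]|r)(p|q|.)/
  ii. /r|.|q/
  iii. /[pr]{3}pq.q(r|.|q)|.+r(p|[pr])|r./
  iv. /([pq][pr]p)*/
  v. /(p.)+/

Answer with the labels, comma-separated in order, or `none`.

i

i → match
ii → no match
iii → no match
iv → no match
v → no match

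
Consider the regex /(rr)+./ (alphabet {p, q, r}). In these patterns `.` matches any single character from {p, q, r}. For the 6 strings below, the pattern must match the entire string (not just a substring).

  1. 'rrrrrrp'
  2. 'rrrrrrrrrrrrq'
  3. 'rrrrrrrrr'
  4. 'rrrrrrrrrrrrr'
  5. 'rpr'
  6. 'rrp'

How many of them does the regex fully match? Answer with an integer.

5

1 → match
2 → match
3 → match
4 → match
5 → no match — must start with 'rr'
6 → match
Total matched: 5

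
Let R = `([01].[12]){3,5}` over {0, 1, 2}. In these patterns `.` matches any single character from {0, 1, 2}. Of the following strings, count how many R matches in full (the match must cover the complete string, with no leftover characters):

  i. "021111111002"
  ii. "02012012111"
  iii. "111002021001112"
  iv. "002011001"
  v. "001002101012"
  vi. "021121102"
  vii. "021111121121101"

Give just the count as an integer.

i → match
ii → no match
iii → match
iv → match
v → match
vi → match
vii → match
Total matched: 6

6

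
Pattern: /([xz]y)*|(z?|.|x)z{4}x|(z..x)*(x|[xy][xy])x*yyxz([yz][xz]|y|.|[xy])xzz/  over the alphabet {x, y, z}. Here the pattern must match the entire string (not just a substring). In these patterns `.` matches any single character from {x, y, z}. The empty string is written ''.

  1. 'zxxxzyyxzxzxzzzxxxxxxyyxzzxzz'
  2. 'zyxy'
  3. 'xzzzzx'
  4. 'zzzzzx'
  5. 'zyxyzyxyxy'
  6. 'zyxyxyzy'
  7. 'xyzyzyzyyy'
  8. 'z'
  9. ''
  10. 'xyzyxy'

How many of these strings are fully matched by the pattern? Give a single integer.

1 → match
2. 'zyxy' → match
3. 'xzzzzx' → match
4. 'zzzzzx' → match
5. 'zyxyzyxyxy' → match
6. 'zyxyxyzy' → match
7. 'xyzyzyzyyy' → no match
8. 'z' → no match
9. '' → match
10. 'xyzyxy' → match
Total matched: 8

8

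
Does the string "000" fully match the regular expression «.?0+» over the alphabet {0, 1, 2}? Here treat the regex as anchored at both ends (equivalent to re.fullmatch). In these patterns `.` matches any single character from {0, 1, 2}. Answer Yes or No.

Yes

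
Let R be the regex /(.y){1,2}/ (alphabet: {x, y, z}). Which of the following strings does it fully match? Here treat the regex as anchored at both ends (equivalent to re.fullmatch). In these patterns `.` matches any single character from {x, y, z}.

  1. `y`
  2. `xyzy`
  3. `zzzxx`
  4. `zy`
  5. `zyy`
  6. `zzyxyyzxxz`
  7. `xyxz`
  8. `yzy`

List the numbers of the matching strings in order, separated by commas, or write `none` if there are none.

2, 4

1 → no match
2 → match
3 → no match — must end with `y`
4 → match
5 → no match
6 → no match — must end with `y`
7 → no match — must end with `y`
8 → no match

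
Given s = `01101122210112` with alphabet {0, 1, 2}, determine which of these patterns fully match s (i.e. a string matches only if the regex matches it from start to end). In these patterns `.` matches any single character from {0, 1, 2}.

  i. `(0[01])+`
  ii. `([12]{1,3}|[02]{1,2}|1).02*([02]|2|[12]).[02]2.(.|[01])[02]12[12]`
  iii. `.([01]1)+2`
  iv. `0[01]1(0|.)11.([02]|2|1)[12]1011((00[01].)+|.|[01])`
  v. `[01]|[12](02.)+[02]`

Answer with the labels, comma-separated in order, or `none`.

i → no match
ii → no match
iii → no match
iv → match
v → no match

iv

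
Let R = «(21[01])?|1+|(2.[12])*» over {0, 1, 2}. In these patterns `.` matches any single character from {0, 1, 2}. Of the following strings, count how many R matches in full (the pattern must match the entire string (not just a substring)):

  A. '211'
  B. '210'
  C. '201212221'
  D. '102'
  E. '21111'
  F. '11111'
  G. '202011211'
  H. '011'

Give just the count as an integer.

A → match
B → match
C → match
D → no match
E → no match
F → match
G → no match
H → no match
Total matched: 4

4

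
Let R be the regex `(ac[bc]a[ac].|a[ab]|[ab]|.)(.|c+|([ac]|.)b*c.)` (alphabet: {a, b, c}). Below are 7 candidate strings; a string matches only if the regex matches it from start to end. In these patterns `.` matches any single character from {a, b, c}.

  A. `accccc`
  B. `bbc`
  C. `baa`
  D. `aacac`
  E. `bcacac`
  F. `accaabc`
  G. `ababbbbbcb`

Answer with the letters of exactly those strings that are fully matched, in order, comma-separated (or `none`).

A → match
B → no match
C → no match
D → no match
E → no match
F → match
G → match

A, F, G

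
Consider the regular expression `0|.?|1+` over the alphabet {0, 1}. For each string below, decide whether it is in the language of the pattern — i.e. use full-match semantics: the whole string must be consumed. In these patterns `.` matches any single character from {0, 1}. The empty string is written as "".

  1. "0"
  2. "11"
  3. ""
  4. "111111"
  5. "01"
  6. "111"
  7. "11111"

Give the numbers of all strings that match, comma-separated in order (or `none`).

1, 2, 3, 4, 6, 7

1 → match
2 → match
3 → match
4 → match
5 → no match
6 → match
7 → match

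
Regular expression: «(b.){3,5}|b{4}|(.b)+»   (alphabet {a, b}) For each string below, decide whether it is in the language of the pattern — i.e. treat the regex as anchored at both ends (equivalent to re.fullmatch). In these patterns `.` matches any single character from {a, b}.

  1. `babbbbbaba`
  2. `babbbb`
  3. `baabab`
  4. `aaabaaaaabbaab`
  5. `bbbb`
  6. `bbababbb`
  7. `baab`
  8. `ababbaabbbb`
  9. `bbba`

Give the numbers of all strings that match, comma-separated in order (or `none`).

1 → match
2 → match
3 → no match
4 → no match
5 → match
6 → match
7 → no match
8 → no match
9 → no match

1, 2, 5, 6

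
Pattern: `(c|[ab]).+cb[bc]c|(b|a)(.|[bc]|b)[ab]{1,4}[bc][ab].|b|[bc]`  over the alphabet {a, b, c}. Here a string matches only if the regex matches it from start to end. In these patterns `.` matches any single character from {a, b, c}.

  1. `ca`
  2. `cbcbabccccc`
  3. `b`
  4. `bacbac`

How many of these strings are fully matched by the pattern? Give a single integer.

1

1 → no match
2 → no match
3 → match
4 → no match
Total matched: 1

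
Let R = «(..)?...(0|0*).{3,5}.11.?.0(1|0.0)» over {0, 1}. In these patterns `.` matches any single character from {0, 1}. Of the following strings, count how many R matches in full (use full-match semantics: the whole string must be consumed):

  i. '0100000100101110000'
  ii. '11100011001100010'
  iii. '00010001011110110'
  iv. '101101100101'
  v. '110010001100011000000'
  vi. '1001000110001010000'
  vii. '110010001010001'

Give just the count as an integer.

i → match
ii → match
iii → no match
iv → no match
v → match
vi → no match
vii → no match
Total matched: 3

3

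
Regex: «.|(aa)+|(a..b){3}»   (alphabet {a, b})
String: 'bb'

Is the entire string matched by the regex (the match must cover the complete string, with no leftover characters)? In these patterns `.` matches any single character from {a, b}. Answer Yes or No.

No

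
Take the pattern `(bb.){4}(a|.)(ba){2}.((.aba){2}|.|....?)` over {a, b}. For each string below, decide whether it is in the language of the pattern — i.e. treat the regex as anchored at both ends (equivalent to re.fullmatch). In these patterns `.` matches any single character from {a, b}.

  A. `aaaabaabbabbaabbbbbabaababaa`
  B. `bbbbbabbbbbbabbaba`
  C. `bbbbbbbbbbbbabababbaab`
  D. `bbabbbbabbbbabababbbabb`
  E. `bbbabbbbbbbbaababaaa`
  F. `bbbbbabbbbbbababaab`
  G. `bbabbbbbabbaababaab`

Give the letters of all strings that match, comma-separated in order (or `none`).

A → no match — must start with `bb`
B → no match
C → match
D → no match
E → no match
F → match
G → match

C, F, G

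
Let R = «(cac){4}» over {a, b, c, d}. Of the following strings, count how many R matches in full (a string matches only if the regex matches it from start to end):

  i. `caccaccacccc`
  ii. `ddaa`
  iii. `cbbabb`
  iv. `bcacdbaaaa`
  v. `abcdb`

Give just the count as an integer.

0

i → no match — must end with `cac`
ii → no match — must start with `cac`
iii → no match — must start with `cac`
iv → no match — must start with `cac`
v → no match — must start with `cac`
Total matched: 0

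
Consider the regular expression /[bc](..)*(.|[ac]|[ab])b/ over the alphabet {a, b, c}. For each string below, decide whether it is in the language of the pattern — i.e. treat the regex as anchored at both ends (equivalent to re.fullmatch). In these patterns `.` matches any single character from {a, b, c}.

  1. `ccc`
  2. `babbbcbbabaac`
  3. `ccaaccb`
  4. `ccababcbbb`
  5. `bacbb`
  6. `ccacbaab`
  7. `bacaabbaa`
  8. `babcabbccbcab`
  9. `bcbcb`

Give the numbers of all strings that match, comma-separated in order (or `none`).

3, 5, 8, 9

1. `ccc` → no match — must end with `b`
2 → no match — must end with `b`
3. `ccaaccb` → match
4. `ccababcbbb` → no match
5. `bacbb` → match
6. `ccacbaab` → no match
7. `bacaabbaa` → no match — must end with `b`
8 → match
9. `bcbcb` → match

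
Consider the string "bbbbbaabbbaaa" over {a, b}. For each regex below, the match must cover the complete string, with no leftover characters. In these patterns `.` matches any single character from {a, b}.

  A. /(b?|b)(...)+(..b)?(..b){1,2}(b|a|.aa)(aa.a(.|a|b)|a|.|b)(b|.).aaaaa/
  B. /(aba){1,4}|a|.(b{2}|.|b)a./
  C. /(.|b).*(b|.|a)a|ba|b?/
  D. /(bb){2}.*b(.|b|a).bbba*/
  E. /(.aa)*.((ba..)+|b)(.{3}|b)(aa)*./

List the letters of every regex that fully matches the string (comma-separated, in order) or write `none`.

C, D

A → no match — must end with "aaaaa"
B → no match
C → match
D → match
E → no match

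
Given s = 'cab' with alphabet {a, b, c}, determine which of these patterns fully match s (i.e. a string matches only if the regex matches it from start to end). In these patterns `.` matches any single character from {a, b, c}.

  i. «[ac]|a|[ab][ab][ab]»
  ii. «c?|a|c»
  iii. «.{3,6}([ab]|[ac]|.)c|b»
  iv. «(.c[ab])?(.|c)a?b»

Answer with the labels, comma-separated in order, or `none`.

iv

i → no match
ii → no match
iii → no match
iv → match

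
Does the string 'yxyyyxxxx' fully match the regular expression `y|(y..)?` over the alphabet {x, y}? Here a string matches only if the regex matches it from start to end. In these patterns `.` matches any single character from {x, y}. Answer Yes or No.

No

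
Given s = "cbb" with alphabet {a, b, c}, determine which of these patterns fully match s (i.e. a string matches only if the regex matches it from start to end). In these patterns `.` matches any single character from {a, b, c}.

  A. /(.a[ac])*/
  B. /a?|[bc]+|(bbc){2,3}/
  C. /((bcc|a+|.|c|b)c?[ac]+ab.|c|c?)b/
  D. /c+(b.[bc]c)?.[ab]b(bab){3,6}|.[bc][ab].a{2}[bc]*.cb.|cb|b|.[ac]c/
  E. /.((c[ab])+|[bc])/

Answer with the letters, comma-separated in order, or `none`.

B

A → no match
B → match
C → no match
D → no match
E → no match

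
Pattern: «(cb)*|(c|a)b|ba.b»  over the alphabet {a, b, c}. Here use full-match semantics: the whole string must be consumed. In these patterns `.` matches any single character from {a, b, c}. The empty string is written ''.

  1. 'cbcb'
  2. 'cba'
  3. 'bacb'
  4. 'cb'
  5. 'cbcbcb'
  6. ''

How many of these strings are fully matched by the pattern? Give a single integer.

1 → match
2 → no match
3 → match
4 → match
5 → match
6 → match
Total matched: 5

5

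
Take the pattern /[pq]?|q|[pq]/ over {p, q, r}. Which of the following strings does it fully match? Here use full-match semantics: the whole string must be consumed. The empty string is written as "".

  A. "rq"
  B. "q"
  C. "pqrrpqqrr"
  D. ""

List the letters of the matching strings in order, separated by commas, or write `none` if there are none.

B, D

A → no match
B → match
C → no match
D → match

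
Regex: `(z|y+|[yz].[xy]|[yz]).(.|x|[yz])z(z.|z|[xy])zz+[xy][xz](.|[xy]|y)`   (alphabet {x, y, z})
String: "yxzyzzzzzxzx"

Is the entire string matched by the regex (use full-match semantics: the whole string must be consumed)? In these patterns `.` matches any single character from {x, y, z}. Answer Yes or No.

No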